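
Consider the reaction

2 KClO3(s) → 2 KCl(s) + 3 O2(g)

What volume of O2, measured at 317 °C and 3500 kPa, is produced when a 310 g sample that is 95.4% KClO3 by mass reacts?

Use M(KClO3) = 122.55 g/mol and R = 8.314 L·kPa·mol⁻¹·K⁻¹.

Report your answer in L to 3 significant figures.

mass of KClO3 = 310 × 95.4/100 = 295.7 g
n(KClO3) = 295.7 / 122.55 = 2.413 mol
n(O2) = (3/2) × 2.413 = 3.619 mol
V = nRT/P = 3.619 × 8.314 × 590.15 / 3500 = 5.073 L

5.07 L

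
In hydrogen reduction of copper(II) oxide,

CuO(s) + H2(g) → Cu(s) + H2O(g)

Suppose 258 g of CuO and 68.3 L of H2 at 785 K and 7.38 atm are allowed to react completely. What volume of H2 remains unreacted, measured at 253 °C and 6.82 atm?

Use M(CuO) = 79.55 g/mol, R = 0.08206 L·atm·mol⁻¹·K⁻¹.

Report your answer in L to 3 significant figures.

n(CuO) = 258 / 79.55 = 3.243 mol
n(H2) = PV/RT = (7.38 × 68.3) / (0.08206 × 785) = 7.825 mol
For 3.243 mol CuO, stoichiometry requires (1/1) × 3.243 = 3.243 mol H2; 7.825 mol is available, so CuO is limiting.
n(H2) consumed = (1/1) × 3.243 = 3.243 mol; remaining = 7.825 − 3.243 = 4.582 mol
V(H2) = nRT/P = 4.582 × 0.08206 × 526.15 / 6.82 = 29.01 L

29.0 L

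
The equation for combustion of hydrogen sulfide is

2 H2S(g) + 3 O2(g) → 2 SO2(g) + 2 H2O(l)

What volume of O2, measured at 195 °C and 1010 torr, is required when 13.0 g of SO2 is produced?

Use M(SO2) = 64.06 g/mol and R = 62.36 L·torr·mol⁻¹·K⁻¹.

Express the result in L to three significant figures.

8.80 L

n(SO2) = 13.00 / 64.06 = 0.2029 mol
n(O2) = (3/2) × 0.2029 = 0.3044 mol
V = nRT/P = 0.3044 × 62.36 × 468.15 / 1010 = 8.799 L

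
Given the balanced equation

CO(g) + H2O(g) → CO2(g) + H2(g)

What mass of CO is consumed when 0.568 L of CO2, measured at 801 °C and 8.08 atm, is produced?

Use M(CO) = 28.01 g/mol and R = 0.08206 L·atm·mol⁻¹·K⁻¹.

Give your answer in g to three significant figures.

1.46 g

n(CO2) = PV/RT = (8.08 × 0.568) / (0.08206 × 1074.15) = 0.05207 mol
n(CO) = (1/1) × 0.05207 = 0.05207 mol
m(CO) = 0.05207 × 28.01 = 1.458 g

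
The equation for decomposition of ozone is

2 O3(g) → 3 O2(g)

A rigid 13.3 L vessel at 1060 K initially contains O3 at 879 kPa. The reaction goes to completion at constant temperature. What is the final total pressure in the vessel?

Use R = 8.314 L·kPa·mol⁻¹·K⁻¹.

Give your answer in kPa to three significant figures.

At constant T and V, P ∝ n(gas): 2 mol gas → 3 mol gas.
P_final = (3/2) × 879 = 1318 kPa

1320 kPa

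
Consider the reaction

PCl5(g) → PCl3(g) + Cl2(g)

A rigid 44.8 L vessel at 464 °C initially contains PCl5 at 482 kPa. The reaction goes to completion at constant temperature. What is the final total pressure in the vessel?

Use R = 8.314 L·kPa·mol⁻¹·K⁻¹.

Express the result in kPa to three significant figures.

964 kPa

Rigid vessel, constant T ⇒ P scales with total gas moles (1 → 2).
P_final = (2/1) × 482 = 964.0 kPa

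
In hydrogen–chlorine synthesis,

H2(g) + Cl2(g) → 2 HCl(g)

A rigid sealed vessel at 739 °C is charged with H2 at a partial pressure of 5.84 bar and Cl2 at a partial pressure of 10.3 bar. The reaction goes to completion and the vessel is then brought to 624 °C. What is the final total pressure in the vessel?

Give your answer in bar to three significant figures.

14.3 bar

Because the vessel is rigid and T is held at 739 °C, work the stoichiometry in partial pressures (P_i = n_iRT/V).
P(Cl2) required for 5.84 bar of H2 = (1/1) × 5.84 = 5.840 bar; available 10.3 bar, so H2 is limiting.
P(Cl2) remaining = 10.3 − (1/1) × 5.84 = 4.460 bar
P(gaseous products) = (2)/1 × 5.84 = 11.68 bar
P_total at 739 °C = 4.460 + 11.68 = 16.14 bar
Scaling to 624 °C: P = 16.14 × 897.15/1012.15 = 14.31 bar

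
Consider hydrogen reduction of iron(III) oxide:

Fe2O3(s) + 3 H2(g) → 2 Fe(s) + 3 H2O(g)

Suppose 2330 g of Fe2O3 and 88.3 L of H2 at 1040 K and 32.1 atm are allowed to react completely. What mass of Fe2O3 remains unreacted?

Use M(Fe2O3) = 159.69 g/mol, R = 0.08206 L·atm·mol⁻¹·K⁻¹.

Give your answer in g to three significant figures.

562 g

n(Fe2O3) = 2330 / 159.69 = 14.59 mol
n(H2) = PV/RT = (32.1 × 88.3) / (0.08206 × 1040) = 33.21 mol
For 14.59 mol Fe2O3, stoichiometry requires (3/1) × 14.59 = 43.77 mol H2; 33.21 mol is available, so H2 is limiting.
n(Fe2O3) consumed = (1/3) × 33.21 = 11.07 mol; remaining = 14.59 − 11.07 = 3.520 mol
m(Fe2O3) = 3.520 × 159.69 = 562.1 g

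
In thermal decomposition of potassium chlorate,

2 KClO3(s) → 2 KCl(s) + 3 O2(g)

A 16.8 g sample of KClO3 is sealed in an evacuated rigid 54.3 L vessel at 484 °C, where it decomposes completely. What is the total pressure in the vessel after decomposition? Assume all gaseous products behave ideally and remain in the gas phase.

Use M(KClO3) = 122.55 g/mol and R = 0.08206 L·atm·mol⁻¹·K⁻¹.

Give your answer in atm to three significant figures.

n(KClO3) = 16.8 / 122.55 = 0.1371 mol
n(gas produced) = (3/2) × 0.1371 = 0.2056 mol
P = nRT/V = 0.2056 × 0.08206 × 757.15 / 54.3 = 0.2353 atm

0.235 atm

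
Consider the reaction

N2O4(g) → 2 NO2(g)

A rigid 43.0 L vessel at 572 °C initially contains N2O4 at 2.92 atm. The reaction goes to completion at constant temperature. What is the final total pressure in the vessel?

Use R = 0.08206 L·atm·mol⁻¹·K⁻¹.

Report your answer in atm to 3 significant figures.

5.84 atm

Rigid vessel, constant T ⇒ P scales with total gas moles (1 → 2).
P_final = (2/1) × 2.92 = 5.840 atm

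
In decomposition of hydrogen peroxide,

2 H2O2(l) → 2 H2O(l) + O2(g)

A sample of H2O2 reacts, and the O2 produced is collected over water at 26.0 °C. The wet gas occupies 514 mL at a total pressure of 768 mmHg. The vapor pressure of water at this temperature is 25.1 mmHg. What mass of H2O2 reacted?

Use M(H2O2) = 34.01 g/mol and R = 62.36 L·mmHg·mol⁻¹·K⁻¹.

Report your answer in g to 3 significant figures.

P(O2) = 768 − 25.1 = 742.9 mmHg
n(O2) = PV/RT = (742.9 × 0.5140) / (62.36 × 299.15) = 0.02047 mol
n(H2O2) = (2/1) × 0.02047 = 0.04094 mol
m(H2O2) = 0.04094 × 34.01 = 1.392 g

1.39 g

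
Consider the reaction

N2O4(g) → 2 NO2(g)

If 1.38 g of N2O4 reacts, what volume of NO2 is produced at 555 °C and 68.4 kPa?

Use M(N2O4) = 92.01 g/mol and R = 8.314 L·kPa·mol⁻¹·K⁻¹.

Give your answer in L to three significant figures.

3.02 L

n(N2O4) = 1.380 / 92.01 = 0.01500 mol
n(NO2) = (2/1) × 0.01500 = 0.03000 mol
V = nRT/P = 0.03000 × 8.314 × 828.15 / 68.4 = 3.020 L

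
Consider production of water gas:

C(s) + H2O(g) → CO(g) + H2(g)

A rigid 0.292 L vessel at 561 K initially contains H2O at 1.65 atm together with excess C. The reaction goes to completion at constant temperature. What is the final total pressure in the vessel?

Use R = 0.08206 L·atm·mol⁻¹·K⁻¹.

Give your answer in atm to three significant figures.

3.30 atm

At constant T and V, P ∝ n(gas): 1 mol gas → 2 mol gas.
P_final = (2/1) × 1.65 = 3.300 atm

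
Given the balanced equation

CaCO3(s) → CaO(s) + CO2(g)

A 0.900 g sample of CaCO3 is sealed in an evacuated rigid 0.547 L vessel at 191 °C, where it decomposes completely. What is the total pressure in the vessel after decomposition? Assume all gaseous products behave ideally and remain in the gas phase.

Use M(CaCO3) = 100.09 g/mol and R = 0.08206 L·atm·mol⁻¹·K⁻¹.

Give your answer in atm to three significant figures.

n(CaCO3) = 0.900 / 100.09 = 0.008992 mol
n(gas produced) = (1/1) × 0.008992 = 0.008992 mol
P = nRT/V = 0.008992 × 0.08206 × 464.15 / 0.547 = 0.6261 atm

0.626 atm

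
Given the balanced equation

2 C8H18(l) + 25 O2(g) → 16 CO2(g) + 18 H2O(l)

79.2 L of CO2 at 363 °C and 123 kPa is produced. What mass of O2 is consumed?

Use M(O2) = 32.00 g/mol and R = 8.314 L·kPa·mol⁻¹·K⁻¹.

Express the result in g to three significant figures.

n(CO2) = PV/RT = (123 × 79.2) / (8.314 × 636.15) = 1.842 mol
n(O2) = (25/16) × 1.842 = 2.878 mol
m(O2) = 2.878 × 32.00 = 92.10 g

92.1 g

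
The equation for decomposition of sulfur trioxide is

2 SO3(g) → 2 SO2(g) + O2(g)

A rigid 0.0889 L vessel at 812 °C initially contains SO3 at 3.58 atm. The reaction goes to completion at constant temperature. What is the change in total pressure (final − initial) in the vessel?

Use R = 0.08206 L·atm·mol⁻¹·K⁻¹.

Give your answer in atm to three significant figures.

1.79 atm

Rigid vessel, constant T ⇒ P scales with total gas moles (2 → 3).
P_final = (3/2) × 3.58 = 5.370 atm; ΔP = 5.370 − 3.58 = 1.790 atm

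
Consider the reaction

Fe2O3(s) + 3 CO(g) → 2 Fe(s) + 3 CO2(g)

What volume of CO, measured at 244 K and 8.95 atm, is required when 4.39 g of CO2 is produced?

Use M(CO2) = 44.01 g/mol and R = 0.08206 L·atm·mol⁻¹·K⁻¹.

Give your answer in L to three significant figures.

n(CO2) = 4.390 / 44.01 = 0.09975 mol
n(CO) = (3/3) × 0.09975 = 0.09975 mol
V = nRT/P = 0.09975 × 0.08206 × 244 / 8.95 = 0.2232 L

0.223 L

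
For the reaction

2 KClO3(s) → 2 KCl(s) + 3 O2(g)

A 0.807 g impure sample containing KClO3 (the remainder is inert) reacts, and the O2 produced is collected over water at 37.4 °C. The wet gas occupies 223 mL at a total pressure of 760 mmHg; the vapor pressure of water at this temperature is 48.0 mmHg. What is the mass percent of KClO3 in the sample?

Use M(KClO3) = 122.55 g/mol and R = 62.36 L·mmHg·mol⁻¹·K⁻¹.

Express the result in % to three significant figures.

83.0 %

P(O2) = 760 − 48.0 = 712.0 mmHg
n(O2) = PV/RT = (712.0 × 0.2230) / (62.36 × 310.55) = 0.008199 mol
n(KClO3) = (2/3) × 0.008199 = 0.005466 mol
m(KClO3) = 0.005466 × 122.55 = 0.6699 g
%KClO3 = 0.6699 / 0.807 × 100 = 83.01%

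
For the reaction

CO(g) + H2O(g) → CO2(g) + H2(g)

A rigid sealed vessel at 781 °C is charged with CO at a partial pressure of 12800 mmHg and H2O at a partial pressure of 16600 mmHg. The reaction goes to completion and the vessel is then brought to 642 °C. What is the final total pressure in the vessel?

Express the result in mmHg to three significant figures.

25500 mmHg

At constant V, partial pressures at 781 °C are proportional to moles, so apply stoichiometry directly to pressures.
P(H2O) required for 12800 mmHg of CO = (1/1) × 12800 = 12800 mmHg; available 16600 mmHg, so CO is limiting.
P(H2O) remaining = 16600 − (1/1) × 12800 = 3800 mmHg
P(gaseous products) = (1+1)/1 × 12800 = 25600 mmHg
P_total at 781 °C = 3800 + 25600 = 29400 mmHg
Scaling to 642 °C: P = 29400 × 915.15/1054.15 = 25520 mmHg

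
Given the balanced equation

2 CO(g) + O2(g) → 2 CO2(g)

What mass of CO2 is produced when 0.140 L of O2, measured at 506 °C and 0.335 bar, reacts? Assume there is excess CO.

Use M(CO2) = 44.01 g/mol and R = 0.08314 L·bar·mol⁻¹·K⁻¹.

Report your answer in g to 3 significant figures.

0.0637 g

n(O2) = PV/RT = (0.335 × 0.140) / (0.08314 × 779.15) = 0.0007240 mol
n(CO2) = (2/1) × 0.0007240 = 0.001448 mol
m(CO2) = 0.001448 × 44.01 = 0.06373 g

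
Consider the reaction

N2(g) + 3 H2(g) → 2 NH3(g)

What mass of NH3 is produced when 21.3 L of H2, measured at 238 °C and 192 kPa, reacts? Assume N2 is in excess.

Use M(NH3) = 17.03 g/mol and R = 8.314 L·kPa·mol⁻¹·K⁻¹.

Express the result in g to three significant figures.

10.9 g

n(H2) = PV/RT = (192 × 21.3) / (8.314 × 511.15) = 0.9623 mol
n(NH3) = (2/3) × 0.9623 = 0.6415 mol
m(NH3) = 0.6415 × 17.03 = 10.92 g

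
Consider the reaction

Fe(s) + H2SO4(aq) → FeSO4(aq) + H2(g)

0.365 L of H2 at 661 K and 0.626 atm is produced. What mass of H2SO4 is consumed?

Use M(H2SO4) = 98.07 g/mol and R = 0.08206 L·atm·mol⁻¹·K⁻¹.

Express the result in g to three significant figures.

0.413 g

n(H2) = PV/RT = (0.626 × 0.365) / (0.08206 × 661) = 0.004212 mol
n(H2SO4) = (1/1) × 0.004212 = 0.004212 mol
m(H2SO4) = 0.004212 × 98.07 = 0.4131 g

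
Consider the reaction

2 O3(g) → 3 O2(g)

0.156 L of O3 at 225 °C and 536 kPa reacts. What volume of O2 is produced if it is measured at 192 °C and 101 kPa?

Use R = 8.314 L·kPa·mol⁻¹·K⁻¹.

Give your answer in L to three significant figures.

n(O3) = PV/RT = (536 × 0.156) / (8.314 × 498.15) = 0.02019 mol
n(O2) = (3/2) × 0.02019 = 0.03028 mol
V = nRT/P = 0.03028 × 8.314 × 465.15 / 101 = 1.159 L

1.16 L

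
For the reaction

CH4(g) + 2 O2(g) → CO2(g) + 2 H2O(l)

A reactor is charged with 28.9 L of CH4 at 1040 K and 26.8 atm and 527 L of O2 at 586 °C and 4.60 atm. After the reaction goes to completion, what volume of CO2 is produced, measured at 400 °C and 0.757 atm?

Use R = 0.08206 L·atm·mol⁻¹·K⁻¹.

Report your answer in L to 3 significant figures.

n(CH4) = PV/RT = (26.8 × 28.9) / (0.08206 × 1040) = 9.075 mol
n(O2) = PV/RT = (4.60 × 527) / (0.08206 × 859.15) = 34.38 mol
For 9.075 mol CH4, stoichiometry requires (2/1) × 9.075 = 18.15 mol O2; 34.38 mol is available, so CH4 is limiting.
n(CO2) = (1/1) × 9.075 = 9.075 mol
V(CO2) = nRT/P = 9.075 × 0.08206 × 673.15 / 0.757 = 662.2 L

662 L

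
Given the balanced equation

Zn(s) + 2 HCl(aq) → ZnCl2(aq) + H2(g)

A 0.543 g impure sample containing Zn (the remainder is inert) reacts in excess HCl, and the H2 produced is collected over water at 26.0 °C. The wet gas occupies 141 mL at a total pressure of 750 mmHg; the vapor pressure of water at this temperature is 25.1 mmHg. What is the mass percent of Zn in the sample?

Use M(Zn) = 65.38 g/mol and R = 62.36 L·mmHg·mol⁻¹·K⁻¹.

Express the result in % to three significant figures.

P(H2) = 750 − 25.1 = 724.9 mmHg
n(H2) = PV/RT = (724.9 × 0.1410) / (62.36 × 299.15) = 0.005479 mol
n(Zn) = (1/1) × 0.005479 = 0.005479 mol
m(Zn) = 0.005479 × 65.38 = 0.3582 g
%Zn = 0.3582 / 0.543 × 100 = 65.97%

66.0 %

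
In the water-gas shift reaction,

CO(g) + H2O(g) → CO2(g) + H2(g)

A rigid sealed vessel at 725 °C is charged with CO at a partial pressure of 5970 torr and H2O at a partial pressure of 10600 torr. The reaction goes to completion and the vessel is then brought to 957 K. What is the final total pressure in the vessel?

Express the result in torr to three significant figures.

With V and T fixed, P_i ∝ n_i, so the mole ratios apply directly to partial pressures at 725 °C.
P(H2O) required for 5970 torr of CO = (1/1) × 5970 = 5970 torr; available 10600 torr, so CO is limiting.
P(H2O) remaining = 10600 − (1/1) × 5970 = 4630 torr
P(gaseous products) = (1+1)/1 × 5970 = 11940 torr
P_total at 725 °C = 4630 + 11940 = 16570 torr
Scaling to 957 K: P = 16570 × 957/998.15 = 15890 torr

15900 torr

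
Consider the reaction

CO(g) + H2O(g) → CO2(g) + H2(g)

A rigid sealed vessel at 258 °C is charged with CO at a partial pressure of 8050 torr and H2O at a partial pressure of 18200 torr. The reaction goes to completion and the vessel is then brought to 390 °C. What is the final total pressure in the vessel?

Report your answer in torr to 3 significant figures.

Because the vessel is rigid and T is held at 258 °C, work the stoichiometry in partial pressures (P_i = n_iRT/V).
P(H2O) required for 8050 torr of CO = (1/1) × 8050 = 8050 torr; available 18200 torr, so CO is limiting.
P(H2O) remaining = 18200 − (1/1) × 8050 = 10150 torr
P(gaseous products) = (1+1)/1 × 8050 = 16100 torr
P_total at 258 °C = 10150 + 16100 = 26250 torr
Scaling to 390 °C: P = 26250 × 663.15/531.15 = 32770 torr

32800 torr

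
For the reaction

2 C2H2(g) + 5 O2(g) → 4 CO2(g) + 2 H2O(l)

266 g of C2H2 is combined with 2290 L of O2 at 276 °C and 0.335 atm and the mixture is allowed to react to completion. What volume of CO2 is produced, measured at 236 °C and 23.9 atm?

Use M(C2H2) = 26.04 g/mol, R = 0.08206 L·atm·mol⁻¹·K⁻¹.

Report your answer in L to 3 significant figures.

n(C2H2) = 266 / 26.04 = 10.22 mol
n(O2) = PV/RT = (0.335 × 2290) / (0.08206 × 549.15) = 17.02 mol
For 10.22 mol C2H2, stoichiometry requires (5/2) × 10.22 = 25.55 mol O2; 17.02 mol is available, so O2 is limiting.
n(CO2) = (4/5) × 17.02 = 13.62 mol
V(CO2) = nRT/P = 13.62 × 0.08206 × 509.15 / 23.9 = 23.81 L

23.8 L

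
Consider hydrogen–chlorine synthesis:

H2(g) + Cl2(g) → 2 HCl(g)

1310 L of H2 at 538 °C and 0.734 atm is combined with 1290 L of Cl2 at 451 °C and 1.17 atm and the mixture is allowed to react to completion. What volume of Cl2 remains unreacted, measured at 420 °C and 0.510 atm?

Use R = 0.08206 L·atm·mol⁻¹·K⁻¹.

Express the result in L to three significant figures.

n(H2) = PV/RT = (0.734 × 1310) / (0.08206 × 811.15) = 14.45 mol
n(Cl2) = PV/RT = (1.17 × 1290) / (0.08206 × 724.15) = 25.40 mol
For 14.45 mol H2, stoichiometry requires (1/1) × 14.45 = 14.45 mol Cl2; 25.40 mol is available, so H2 is limiting.
n(Cl2) consumed = (1/1) × 14.45 = 14.45 mol; remaining = 25.40 − 14.45 = 10.95 mol
V(Cl2) = nRT/P = 10.95 × 0.08206 × 693.15 / 0.510 = 1221 L

1220 L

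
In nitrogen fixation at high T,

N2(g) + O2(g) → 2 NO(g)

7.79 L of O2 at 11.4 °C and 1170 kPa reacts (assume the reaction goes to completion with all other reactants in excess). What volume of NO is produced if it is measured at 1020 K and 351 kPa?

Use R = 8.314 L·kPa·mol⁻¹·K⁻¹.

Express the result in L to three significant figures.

n(O2) = PV/RT = (1170 × 7.79) / (8.314 × 284.55) = 3.853 mol
n(NO) = (2/1) × 3.853 = 7.706 mol
V = nRT/P = 7.706 × 8.314 × 1020 / 351 = 186.2 L

186 L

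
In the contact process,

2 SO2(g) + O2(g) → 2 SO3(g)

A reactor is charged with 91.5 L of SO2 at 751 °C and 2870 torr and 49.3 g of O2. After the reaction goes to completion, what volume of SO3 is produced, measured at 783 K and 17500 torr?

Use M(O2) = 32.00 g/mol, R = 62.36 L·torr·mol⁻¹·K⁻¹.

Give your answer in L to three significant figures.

n(SO2) = PV/RT = (2870 × 91.5) / (62.36 × 1024.15) = 4.112 mol
n(O2) = 49.3 / 32.00 = 1.541 mol
For 4.112 mol SO2, stoichiometry requires (1/2) × 4.112 = 2.056 mol O2; 1.541 mol is available, so O2 is limiting.
n(SO3) = (2/1) × 1.541 = 3.082 mol
V(SO3) = nRT/P = 3.082 × 62.36 × 783 / 17500 = 8.599 L

8.60 L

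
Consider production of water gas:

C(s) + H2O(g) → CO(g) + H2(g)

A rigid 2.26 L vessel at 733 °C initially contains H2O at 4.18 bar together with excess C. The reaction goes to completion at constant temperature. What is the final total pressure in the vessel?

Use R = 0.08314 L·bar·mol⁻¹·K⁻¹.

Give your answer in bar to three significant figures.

Since T and V are fixed, P_final/P_initial = n_final/n_initial = 2/1.
P_final = (2/1) × 4.18 = 8.360 bar

8.36 bar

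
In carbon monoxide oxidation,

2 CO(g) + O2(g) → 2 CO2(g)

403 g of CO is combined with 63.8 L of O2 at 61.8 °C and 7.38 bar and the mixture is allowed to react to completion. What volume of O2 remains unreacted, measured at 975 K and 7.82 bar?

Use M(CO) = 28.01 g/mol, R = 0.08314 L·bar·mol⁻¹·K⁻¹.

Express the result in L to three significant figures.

101 L

n(CO) = 403 / 28.01 = 14.39 mol
n(O2) = PV/RT = (7.38 × 63.8) / (0.08314 × 334.95) = 16.91 mol
For 14.39 mol CO, stoichiometry requires (1/2) × 14.39 = 7.195 mol O2; 16.91 mol is available, so CO is limiting.
n(O2) consumed = (1/2) × 14.39 = 7.195 mol; remaining = 16.91 − 7.195 = 9.715 mol
V(O2) = nRT/P = 9.715 × 0.08314 × 975 / 7.82 = 100.7 L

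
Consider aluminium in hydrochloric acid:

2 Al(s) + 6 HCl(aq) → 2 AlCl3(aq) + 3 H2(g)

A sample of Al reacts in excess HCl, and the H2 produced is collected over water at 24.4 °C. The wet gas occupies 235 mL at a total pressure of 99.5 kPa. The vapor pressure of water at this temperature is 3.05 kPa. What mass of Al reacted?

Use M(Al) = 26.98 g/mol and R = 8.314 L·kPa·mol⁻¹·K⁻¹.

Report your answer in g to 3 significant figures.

0.165 g

P(H2) = 99.5 − 3.05 = 96.45 kPa
n(H2) = PV/RT = (96.45 × 0.2350) / (8.314 × 297.55) = 0.009162 mol
n(Al) = (2/3) × 0.009162 = 0.006108 mol
m(Al) = 0.006108 × 26.98 = 0.1648 g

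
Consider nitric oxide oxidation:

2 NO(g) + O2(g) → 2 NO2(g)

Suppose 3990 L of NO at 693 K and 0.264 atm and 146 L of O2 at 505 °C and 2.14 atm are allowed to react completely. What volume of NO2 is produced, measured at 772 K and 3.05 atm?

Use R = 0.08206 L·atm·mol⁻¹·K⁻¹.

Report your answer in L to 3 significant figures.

n(NO) = PV/RT = (0.264 × 3990) / (0.08206 × 693) = 18.52 mol
n(O2) = PV/RT = (2.14 × 146) / (0.08206 × 778.15) = 4.893 mol
For 18.52 mol NO, stoichiometry requires (1/2) × 18.52 = 9.260 mol O2; 4.893 mol is available, so O2 is limiting.
n(NO2) = (2/1) × 4.893 = 9.786 mol
V(NO2) = nRT/P = 9.786 × 0.08206 × 772 / 3.05 = 203.3 L

203 L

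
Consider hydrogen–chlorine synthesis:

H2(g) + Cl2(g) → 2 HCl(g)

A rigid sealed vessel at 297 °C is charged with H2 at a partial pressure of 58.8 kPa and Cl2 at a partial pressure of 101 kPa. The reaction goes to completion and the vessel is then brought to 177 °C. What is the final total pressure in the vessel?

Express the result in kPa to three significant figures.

126 kPa

Because the vessel is rigid and T is held at 297 °C, work the stoichiometry in partial pressures (P_i = n_iRT/V).
P(Cl2) required for 58.8 kPa of H2 = (1/1) × 58.8 = 58.80 kPa; available 101 kPa, so H2 is limiting.
P(Cl2) remaining = 101 − (1/1) × 58.8 = 42.20 kPa
P(gaseous products) = (2)/1 × 58.8 = 117.6 kPa
P_total at 297 °C = 42.20 + 117.6 = 159.8 kPa
Scaling to 177 °C: P = 159.8 × 450.15/570.15 = 126.2 kPa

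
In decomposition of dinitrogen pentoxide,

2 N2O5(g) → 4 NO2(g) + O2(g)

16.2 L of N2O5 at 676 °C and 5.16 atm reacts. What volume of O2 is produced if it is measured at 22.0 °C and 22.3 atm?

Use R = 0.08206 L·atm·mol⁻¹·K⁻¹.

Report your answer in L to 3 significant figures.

0.583 L

n(N2O5) = PV/RT = (5.16 × 16.2) / (0.08206 × 949.15) = 1.073 mol
n(O2) = (1/2) × 1.073 = 0.5365 mol
V = nRT/P = 0.5365 × 0.08206 × 295.15 / 22.3 = 0.5827 L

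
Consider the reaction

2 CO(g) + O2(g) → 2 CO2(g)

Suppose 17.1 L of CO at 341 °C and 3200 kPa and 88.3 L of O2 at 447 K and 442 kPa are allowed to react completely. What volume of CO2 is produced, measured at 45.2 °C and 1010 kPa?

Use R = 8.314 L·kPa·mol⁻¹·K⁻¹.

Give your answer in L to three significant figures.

n(CO) = PV/RT = (3200 × 17.1) / (8.314 × 614.15) = 10.72 mol
n(O2) = PV/RT = (442 × 88.3) / (8.314 × 447) = 10.50 mol
For 10.72 mol CO, stoichiometry requires (1/2) × 10.72 = 5.360 mol O2; 10.50 mol is available, so CO is limiting.
n(CO2) = (2/2) × 10.72 = 10.72 mol
V(CO2) = nRT/P = 10.72 × 8.314 × 318.35 / 1010 = 28.09 L

28.1 L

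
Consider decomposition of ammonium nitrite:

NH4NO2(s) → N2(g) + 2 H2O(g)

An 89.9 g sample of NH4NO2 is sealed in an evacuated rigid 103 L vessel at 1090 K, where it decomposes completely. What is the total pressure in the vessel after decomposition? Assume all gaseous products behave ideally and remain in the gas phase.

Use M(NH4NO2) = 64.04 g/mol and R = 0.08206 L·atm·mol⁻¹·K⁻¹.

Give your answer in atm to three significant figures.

3.66 atm

n(NH4NO2) = 89.9 / 64.04 = 1.404 mol
n(gas produced) = (3/1) × 1.404 = 4.212 mol
P = nRT/V = 4.212 × 0.08206 × 1090 / 103 = 3.658 atm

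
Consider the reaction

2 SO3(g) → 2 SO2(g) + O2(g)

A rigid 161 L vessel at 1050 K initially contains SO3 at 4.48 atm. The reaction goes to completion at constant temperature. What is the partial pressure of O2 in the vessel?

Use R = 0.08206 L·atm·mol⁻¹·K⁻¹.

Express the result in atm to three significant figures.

2.24 atm

n(SO3)₀ = PV/RT = (4.48 × 161) / (0.08206 × 1050) = 8.371 mol
n(O2) = (1/2) × 8.371 = 4.186 mol
P(O2) = nRT/V = 4.186 × 0.08206 × 1050 / 161 = 2.240 atm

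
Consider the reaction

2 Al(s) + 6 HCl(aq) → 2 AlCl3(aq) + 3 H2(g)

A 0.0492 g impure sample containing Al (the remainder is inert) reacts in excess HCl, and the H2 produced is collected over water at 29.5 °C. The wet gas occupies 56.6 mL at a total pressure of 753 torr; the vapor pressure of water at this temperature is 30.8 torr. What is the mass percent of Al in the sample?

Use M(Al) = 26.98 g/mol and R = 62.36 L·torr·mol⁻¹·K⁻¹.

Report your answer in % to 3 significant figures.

79.2 %

P(H2) = 753 − 30.8 = 722.2 torr
n(H2) = PV/RT = (722.2 × 0.05660) / (62.36 × 302.65) = 0.002166 mol
n(Al) = (2/3) × 0.002166 = 0.001444 mol
m(Al) = 0.001444 × 26.98 = 0.03896 g
%Al = 0.03896 / 0.0492 × 100 = 79.19%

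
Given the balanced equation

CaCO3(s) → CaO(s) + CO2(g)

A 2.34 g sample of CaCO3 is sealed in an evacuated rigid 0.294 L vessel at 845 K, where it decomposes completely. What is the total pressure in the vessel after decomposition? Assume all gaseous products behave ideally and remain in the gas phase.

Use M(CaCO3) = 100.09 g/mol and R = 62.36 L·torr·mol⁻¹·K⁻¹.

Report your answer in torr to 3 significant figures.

4190 torr

n(CaCO3) = 2.34 / 100.09 = 0.02338 mol
n(gas produced) = (1/1) × 0.02338 = 0.02338 mol
P = nRT/V = 0.02338 × 62.36 × 845 / 0.294 = 4190 torr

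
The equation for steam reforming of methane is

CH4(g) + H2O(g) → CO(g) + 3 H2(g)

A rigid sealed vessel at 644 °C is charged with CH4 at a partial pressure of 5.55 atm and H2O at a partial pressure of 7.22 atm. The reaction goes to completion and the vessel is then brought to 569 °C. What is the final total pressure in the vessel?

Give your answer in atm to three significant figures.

With V and T fixed, P_i ∝ n_i, so the mole ratios apply directly to partial pressures at 644 °C.
P(H2O) required for 5.55 atm of CH4 = (1/1) × 5.55 = 5.550 atm; available 7.22 atm, so CH4 is limiting.
P(H2O) remaining = 7.22 − (1/1) × 5.55 = 1.670 atm
P(gaseous products) = (1+3)/1 × 5.55 = 22.20 atm
P_total at 644 °C = 1.670 + 22.20 = 23.87 atm
Scaling to 569 °C: P = 23.87 × 842.15/917.15 = 21.92 atm

21.9 atm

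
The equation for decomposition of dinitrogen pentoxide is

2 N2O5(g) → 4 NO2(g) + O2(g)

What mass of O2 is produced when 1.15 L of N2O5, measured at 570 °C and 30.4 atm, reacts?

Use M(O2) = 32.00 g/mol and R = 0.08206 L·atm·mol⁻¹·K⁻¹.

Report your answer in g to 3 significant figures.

n(N2O5) = PV/RT = (30.4 × 1.15) / (0.08206 × 843.15) = 0.5053 mol
n(O2) = (1/2) × 0.5053 = 0.2526 mol
m(O2) = 0.2526 × 32.00 = 8.083 g

8.08 g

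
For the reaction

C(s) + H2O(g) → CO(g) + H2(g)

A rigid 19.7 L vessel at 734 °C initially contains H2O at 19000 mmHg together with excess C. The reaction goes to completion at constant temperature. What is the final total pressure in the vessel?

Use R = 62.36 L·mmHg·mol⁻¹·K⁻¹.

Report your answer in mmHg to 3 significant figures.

Rigid vessel, constant T ⇒ P scales with total gas moles (1 → 2).
P_final = (2/1) × 19000 = 38000 mmHg

38000 mmHg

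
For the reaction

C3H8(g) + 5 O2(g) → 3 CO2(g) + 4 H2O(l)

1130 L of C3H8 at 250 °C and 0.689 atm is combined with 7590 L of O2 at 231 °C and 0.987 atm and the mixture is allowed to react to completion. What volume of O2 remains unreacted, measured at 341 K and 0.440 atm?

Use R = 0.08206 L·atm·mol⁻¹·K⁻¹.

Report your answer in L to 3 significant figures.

5750 L

n(C3H8) = PV/RT = (0.689 × 1130) / (0.08206 × 523.15) = 18.14 mol
n(O2) = PV/RT = (0.987 × 7590) / (0.08206 × 504.15) = 181.1 mol
For 18.14 mol C3H8, stoichiometry requires (5/1) × 18.14 = 90.70 mol O2; 181.1 mol is available, so C3H8 is limiting.
n(O2) consumed = (5/1) × 18.14 = 90.70 mol; remaining = 181.1 − 90.70 = 90.40 mol
V(O2) = nRT/P = 90.40 × 0.08206 × 341 / 0.440 = 5749 L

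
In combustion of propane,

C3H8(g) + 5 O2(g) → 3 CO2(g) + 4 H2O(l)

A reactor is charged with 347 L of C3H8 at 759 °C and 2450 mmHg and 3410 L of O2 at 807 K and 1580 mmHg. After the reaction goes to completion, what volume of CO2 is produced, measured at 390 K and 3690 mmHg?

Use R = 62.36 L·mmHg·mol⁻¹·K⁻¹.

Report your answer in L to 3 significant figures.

261 L

n(C3H8) = PV/RT = (2450 × 347) / (62.36 × 1032.15) = 13.21 mol
n(O2) = PV/RT = (1580 × 3410) / (62.36 × 807) = 107.1 mol
For 13.21 mol C3H8, stoichiometry requires (5/1) × 13.21 = 66.05 mol O2; 107.1 mol is available, so C3H8 is limiting.
n(CO2) = (3/1) × 13.21 = 39.63 mol
V(CO2) = nRT/P = 39.63 × 62.36 × 390 / 3690 = 261.2 L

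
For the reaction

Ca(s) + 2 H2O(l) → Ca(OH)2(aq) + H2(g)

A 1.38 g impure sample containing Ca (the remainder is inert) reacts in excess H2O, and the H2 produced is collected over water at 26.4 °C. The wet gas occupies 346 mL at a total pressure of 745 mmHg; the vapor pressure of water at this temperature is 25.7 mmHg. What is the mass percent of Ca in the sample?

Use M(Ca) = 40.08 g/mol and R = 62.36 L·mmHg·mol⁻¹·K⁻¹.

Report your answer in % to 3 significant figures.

38.7 %

P(H2) = 745 − 25.7 = 719.3 mmHg
n(H2) = PV/RT = (719.3 × 0.3460) / (62.36 × 299.55) = 0.01332 mol
n(Ca) = (1/1) × 0.01332 = 0.01332 mol
m(Ca) = 0.01332 × 40.08 = 0.5339 g
%Ca = 0.5339 / 1.38 × 100 = 38.69%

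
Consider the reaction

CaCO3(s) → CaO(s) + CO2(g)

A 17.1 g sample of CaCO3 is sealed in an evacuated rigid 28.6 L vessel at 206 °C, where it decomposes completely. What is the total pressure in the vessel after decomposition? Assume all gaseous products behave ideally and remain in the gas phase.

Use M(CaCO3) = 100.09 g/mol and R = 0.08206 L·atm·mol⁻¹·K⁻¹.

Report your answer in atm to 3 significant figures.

n(CaCO3) = 17.1 / 100.09 = 0.1708 mol
n(gas produced) = (1/1) × 0.1708 = 0.1708 mol
P = nRT/V = 0.1708 × 0.08206 × 479.15 / 28.6 = 0.2348 atm

0.235 atm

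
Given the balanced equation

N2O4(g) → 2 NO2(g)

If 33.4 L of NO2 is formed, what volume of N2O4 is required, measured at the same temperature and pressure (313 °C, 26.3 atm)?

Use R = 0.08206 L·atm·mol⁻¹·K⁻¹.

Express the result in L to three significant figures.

At constant T and P, gas volumes are in the mole ratio: V(N2O4) = (1/2) × 33.4 = 16.70 L

16.7 L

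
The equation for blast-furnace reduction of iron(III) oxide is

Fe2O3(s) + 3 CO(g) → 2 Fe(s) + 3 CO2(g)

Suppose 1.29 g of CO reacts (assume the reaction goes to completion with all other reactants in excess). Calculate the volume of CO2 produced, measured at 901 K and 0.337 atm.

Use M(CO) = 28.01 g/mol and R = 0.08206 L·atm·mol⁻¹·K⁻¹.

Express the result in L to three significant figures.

n(CO) = 1.290 / 28.01 = 0.04605 mol
n(CO2) = (3/3) × 0.04605 = 0.04605 mol
V = nRT/P = 0.04605 × 0.08206 × 901 / 0.337 = 10.10 L

10.1 L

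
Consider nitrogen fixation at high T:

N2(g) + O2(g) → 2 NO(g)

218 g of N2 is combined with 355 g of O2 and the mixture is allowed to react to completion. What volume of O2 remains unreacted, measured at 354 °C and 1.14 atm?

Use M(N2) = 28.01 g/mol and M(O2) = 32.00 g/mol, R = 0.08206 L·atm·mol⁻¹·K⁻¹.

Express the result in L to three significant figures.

n(N2) = 218 / 28.01 = 7.783 mol
n(O2) = 355 / 32.00 = 11.09 mol
For 7.783 mol N2, stoichiometry requires (1/1) × 7.783 = 7.783 mol O2; 11.09 mol is available, so N2 is limiting.
n(O2) consumed = (1/1) × 7.783 = 7.783 mol; remaining = 11.09 − 7.783 = 3.307 mol
V(O2) = nRT/P = 3.307 × 0.08206 × 627.15 / 1.14 = 149.3 L

149 L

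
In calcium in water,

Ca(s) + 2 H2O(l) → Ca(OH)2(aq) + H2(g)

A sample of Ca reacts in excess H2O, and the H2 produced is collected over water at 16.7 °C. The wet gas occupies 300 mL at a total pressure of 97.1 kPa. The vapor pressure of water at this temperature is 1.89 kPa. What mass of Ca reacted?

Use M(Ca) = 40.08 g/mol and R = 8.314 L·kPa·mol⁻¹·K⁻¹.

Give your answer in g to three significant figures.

P(H2) = 97.1 − 1.89 = 95.21 kPa
n(H2) = PV/RT = (95.21 × 0.3000) / (8.314 × 289.85) = 0.01185 mol
n(Ca) = (1/1) × 0.01185 = 0.01185 mol
m(Ca) = 0.01185 × 40.08 = 0.4749 g

0.475 g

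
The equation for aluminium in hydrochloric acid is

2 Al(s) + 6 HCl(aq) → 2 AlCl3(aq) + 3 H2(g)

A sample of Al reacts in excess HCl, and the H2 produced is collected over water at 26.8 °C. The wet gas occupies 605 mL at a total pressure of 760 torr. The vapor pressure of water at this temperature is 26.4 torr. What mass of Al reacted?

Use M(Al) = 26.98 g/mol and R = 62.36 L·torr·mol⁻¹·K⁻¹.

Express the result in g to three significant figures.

0.427 g

P(H2) = 760 − 26.4 = 733.6 torr
n(H2) = PV/RT = (733.6 × 0.6050) / (62.36 × 299.95) = 0.02373 mol
n(Al) = (2/3) × 0.02373 = 0.01582 mol
m(Al) = 0.01582 × 26.98 = 0.4268 g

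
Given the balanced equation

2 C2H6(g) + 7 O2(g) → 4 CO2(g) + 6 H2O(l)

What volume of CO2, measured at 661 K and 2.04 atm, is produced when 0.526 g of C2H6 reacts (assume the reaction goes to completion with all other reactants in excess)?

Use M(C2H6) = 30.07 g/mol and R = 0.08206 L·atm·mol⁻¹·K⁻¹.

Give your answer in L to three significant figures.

0.930 L

n(C2H6) = 0.5260 / 30.07 = 0.01749 mol
n(CO2) = (4/2) × 0.01749 = 0.03498 mol
V = nRT/P = 0.03498 × 0.08206 × 661 / 2.04 = 0.9301 L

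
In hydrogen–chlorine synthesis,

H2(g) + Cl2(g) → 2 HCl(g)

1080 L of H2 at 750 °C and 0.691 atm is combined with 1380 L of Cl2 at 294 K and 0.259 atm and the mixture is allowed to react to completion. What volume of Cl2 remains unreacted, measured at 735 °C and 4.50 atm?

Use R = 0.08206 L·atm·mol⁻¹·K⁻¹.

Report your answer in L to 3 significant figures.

n(H2) = PV/RT = (0.691 × 1080) / (0.08206 × 1023.15) = 8.889 mol
n(Cl2) = PV/RT = (0.259 × 1380) / (0.08206 × 294) = 14.81 mol
For 8.889 mol H2, stoichiometry requires (1/1) × 8.889 = 8.889 mol Cl2; 14.81 mol is available, so H2 is limiting.
n(Cl2) consumed = (1/1) × 8.889 = 8.889 mol; remaining = 14.81 − 8.889 = 5.921 mol
V(Cl2) = nRT/P = 5.921 × 0.08206 × 1008.15 / 4.50 = 108.9 L

109 L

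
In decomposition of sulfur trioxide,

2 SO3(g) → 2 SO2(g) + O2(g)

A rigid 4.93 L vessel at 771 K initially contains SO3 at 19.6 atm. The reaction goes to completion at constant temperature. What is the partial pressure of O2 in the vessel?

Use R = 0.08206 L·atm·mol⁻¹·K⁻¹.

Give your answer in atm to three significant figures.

n(SO3)₀ = PV/RT = (19.6 × 4.93) / (0.08206 × 771) = 1.527 mol
n(O2) = (1/2) × 1.527 = 0.7635 mol
P(O2) = nRT/V = 0.7635 × 0.08206 × 771 / 4.93 = 9.798 atm

9.80 atm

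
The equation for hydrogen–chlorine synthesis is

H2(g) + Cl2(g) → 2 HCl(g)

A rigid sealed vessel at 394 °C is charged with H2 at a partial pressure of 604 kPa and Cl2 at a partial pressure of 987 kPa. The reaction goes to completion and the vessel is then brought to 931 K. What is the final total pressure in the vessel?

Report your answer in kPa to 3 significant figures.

Because the vessel is rigid and T is held at 394 °C, work the stoichiometry in partial pressures (P_i = n_iRT/V).
P(Cl2) required for 604 kPa of H2 = (1/1) × 604 = 604.0 kPa; available 987 kPa, so H2 is limiting.
P(Cl2) remaining = 987 − (1/1) × 604 = 383.0 kPa
P(gaseous products) = (2)/1 × 604 = 1208 kPa
P_total at 394 °C = 383.0 + 1208 = 1591 kPa
Scaling to 931 K: P = 1591 × 931/667.15 = 2220 kPa

2220 kPa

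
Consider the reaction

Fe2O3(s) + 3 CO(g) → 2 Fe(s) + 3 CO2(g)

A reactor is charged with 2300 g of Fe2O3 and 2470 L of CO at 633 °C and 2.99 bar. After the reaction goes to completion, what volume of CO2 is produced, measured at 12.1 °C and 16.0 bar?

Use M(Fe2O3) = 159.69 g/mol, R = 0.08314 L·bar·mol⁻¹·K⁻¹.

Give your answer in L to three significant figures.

64.0 L

n(Fe2O3) = 2300 / 159.69 = 14.40 mol
n(CO) = PV/RT = (2.99 × 2470) / (0.08314 × 906.15) = 98.03 mol
For 14.40 mol Fe2O3, stoichiometry requires (3/1) × 14.40 = 43.20 mol CO; 98.03 mol is available, so Fe2O3 is limiting.
n(CO2) = (3/1) × 14.40 = 43.20 mol
V(CO2) = nRT/P = 43.20 × 0.08314 × 285.25 / 16.0 = 64.03 L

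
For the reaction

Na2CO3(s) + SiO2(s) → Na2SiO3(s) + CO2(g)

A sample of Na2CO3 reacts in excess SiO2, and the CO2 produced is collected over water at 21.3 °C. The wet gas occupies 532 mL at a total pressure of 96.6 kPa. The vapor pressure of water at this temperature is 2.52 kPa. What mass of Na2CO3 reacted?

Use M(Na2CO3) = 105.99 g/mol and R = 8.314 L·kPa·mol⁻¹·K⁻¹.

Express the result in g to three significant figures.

P(CO2) = 96.6 − 2.52 = 94.08 kPa
n(CO2) = PV/RT = (94.08 × 0.5320) / (8.314 × 294.45) = 0.02045 mol
n(Na2CO3) = (1/1) × 0.02045 = 0.02045 mol
m(Na2CO3) = 0.02045 × 105.99 = 2.167 g

2.17 g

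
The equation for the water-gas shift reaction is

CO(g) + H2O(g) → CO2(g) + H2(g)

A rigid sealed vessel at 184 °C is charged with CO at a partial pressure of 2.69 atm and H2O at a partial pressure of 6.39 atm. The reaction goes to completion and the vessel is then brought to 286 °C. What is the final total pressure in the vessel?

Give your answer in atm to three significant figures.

Because the vessel is rigid and T is held at 184 °C, work the stoichiometry in partial pressures (P_i = n_iRT/V).
P(H2O) required for 2.69 atm of CO = (1/1) × 2.69 = 2.690 atm; available 6.39 atm, so CO is limiting.
P(H2O) remaining = 6.39 − (1/1) × 2.69 = 3.700 atm
P(gaseous products) = (1+1)/1 × 2.69 = 5.380 atm
P_total at 184 °C = 3.700 + 5.380 = 9.080 atm
Scaling to 286 °C: P = 9.080 × 559.15/457.15 = 11.11 atm

11.1 atm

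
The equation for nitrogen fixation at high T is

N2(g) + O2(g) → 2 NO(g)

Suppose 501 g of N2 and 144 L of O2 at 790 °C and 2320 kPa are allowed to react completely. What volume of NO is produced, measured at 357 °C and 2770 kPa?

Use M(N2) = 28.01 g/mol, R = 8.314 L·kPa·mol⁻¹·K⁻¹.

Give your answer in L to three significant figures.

n(N2) = 501 / 28.01 = 17.89 mol
n(O2) = PV/RT = (2320 × 144) / (8.314 × 1063.15) = 37.80 mol
For 17.89 mol N2, stoichiometry requires (1/1) × 17.89 = 17.89 mol O2; 37.80 mol is available, so N2 is limiting.
n(NO) = (2/1) × 17.89 = 35.78 mol
V(NO) = nRT/P = 35.78 × 8.314 × 630.15 / 2770 = 67.67 L

67.7 L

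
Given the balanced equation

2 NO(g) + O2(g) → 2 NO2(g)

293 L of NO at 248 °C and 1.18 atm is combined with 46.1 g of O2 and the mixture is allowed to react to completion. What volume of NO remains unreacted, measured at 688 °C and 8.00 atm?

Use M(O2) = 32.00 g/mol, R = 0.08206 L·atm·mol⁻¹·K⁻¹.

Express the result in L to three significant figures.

n(NO) = PV/RT = (1.18 × 293) / (0.08206 × 521.15) = 8.085 mol
n(O2) = 46.1 / 32.00 = 1.441 mol
For 8.085 mol NO, stoichiometry requires (1/2) × 8.085 = 4.043 mol O2; 1.441 mol is available, so O2 is limiting.
n(NO) consumed = (2/1) × 1.441 = 2.882 mol; remaining = 8.085 − 2.882 = 5.203 mol
V(NO) = nRT/P = 5.203 × 0.08206 × 961.15 / 8.00 = 51.30 L

51.3 L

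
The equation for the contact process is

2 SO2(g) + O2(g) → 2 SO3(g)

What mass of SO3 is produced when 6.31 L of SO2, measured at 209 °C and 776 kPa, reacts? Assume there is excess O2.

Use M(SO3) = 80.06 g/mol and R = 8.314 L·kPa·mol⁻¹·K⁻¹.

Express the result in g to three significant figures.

n(SO2) = PV/RT = (776 × 6.31) / (8.314 × 482.15) = 1.222 mol
n(SO3) = (2/2) × 1.222 = 1.222 mol
m(SO3) = 1.222 × 80.06 = 97.83 g

97.8 g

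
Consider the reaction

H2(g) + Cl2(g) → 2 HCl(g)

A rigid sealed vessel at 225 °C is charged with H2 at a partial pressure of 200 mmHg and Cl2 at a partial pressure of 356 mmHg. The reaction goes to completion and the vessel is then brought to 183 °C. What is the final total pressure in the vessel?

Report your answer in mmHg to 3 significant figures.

509 mmHg

At constant V, partial pressures at 225 °C are proportional to moles, so apply stoichiometry directly to pressures.
P(Cl2) required for 200 mmHg of H2 = (1/1) × 200 = 200.0 mmHg; available 356 mmHg, so H2 is limiting.
P(Cl2) remaining = 356 − (1/1) × 200 = 156.0 mmHg
P(gaseous products) = (2)/1 × 200 = 400.0 mmHg
P_total at 225 °C = 156.0 + 400.0 = 556.0 mmHg
Scaling to 183 °C: P = 556.0 × 456.15/498.15 = 509.1 mmHg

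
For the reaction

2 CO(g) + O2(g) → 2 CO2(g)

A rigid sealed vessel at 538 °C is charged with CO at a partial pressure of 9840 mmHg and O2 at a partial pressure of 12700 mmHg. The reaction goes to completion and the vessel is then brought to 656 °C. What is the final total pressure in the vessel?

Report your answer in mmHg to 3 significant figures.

20200 mmHg

At constant V, partial pressures at 538 °C are proportional to moles, so apply stoichiometry directly to pressures.
P(O2) required for 9840 mmHg of CO = (1/2) × 9840 = 4920 mmHg; available 12700 mmHg, so CO is limiting.
P(O2) remaining = 12700 − (1/2) × 9840 = 7780 mmHg
P(gaseous products) = (2)/2 × 9840 = 9840 mmHg
P_total at 538 °C = 7780 + 9840 = 17620 mmHg
Scaling to 656 °C: P = 17620 × 929.15/811.15 = 20180 mmHg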